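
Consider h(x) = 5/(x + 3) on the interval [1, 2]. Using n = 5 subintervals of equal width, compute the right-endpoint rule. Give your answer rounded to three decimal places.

1.091

Δx = (2 − 1)/5 = 0.2.
Right endpoints: 1.2, 1.4, 1.6, 1.8, 2.
h(1.2) = 25/21, h(1.4) = 25/22, h(1.6) = 25/23, h(1.8) = 25/24, h(2) = 1.
Sum = Δx · [h(1.2) + h(1.4) + h(1.6) + h(1.8) + h(2)].
Sum ≈ 1.091.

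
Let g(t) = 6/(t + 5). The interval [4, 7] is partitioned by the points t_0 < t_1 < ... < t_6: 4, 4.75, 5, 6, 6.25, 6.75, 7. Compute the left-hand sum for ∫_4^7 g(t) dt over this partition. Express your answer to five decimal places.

Subinterval widths: 0.75, 0.25, 1, 0.25, 0.5, 0.25.
Left endpoints: 4, 4.75, 5, 6, 6.25, 6.75.
g(4) = 2/3, g(4.75) = 8/13, g(5) = 0.6, g(6) = 6/11, g(6.25) = 8/15, g(6.75) = 24/47.
Sum = Σ Δt_i · g(t_i).
Sum ≈ 1.78454.

1.78454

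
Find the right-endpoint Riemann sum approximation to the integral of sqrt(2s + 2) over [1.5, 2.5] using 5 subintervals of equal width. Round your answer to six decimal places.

Δs = (2.5 − 1.5)/5 = 0.2.
Right endpoints: 1.7, 1.9, 2.1, 2.3, 2.5.
f(1.7) ≈ 2.323790, f(1.9) ≈ 2.408319, f(2.1) ≈ 2.489980, f(2.3) ≈ 2.569047, f(2.5) ≈ 2.645751.
Sum = Δs · [f(1.7) + f(1.9) + f(2.1) + f(2.3) + f(2.5)].
Sum ≈ 2.487377.

2.487377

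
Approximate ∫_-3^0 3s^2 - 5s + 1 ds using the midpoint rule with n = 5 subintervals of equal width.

Δs = (0 − (-3))/5 = 0.6.
Midpoints: -2.7, -2.1, -1.5, -0.9, -0.3.
f(-2.7) = 36.37, f(-2.1) = 24.73, f(-1.5) = 15.25, f(-0.9) = 7.93, f(-0.3) = 2.77.
Sum = Δs · [f(-2.7) + f(-2.1) + f(-1.5) + f(-0.9) + f(-0.3)].
Sum = 52.23.

52.23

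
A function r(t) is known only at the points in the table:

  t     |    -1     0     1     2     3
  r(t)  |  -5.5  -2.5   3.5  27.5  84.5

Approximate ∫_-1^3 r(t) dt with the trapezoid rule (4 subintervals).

68

Δt = 1.
T_4 = (1/2)·[(-5.5) + 2·(-2.5) + 2·3.5 + 2·27.5 + 84.5] = 68.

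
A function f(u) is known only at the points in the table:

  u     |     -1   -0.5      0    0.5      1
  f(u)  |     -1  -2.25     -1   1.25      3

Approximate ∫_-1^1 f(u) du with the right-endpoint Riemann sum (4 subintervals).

0.5

Δu = 0.5.
Sum = 0.5·[(-2.25) + (-1) + 1.25 + 3] = 0.5.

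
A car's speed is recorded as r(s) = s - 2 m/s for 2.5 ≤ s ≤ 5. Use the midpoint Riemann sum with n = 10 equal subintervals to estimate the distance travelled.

Δs = (5 − 2.5)/10 = 0.25.
Midpoints: 2.625, 2.875, 3.125, 3.375, 3.625, 3.875, 4.125, 4.375, 4.625, 4.875.
r(2.625) = 0.625, r(2.875) = 0.875, r(3.125) = 1.125, r(3.375) = 1.375, r(3.625) = 1.625, r(3.875) = 1.875, r(4.125) = 2.125, r(4.375) = 2.375, r(4.625) = 2.625, r(4.875) = 2.875.
Sum = Δs · [r(2.625) + r(2.875) + r(3.125) + ...].
Sum = 4.375.

4.375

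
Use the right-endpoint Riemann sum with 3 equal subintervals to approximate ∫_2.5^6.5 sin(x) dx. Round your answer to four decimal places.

-1.7618

Δx = (6.5 − 2.5)/3 = 4/3.
Right endpoints: 23/6, 31/6, 6.5.
f(23/6) ≈ -0.6379, f(31/6) ≈ -0.8986, f(6.5) ≈ 0.2151.
Sum = Δx · [f(23/6) + f(31/6) + f(6.5)].
Sum ≈ -1.7618.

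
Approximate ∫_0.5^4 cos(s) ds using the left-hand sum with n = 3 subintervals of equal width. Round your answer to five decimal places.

-0.19950

Δs = (4 − 0.5)/3 = 7/6.
Left endpoints: 0.5, 5/3, 17/6.
f(0.5) ≈ 0.87758, f(5/3) ≈ -0.09572, f(17/6) ≈ -0.95286.
Sum = Δs · [f(0.5) + f(5/3) + f(17/6)].
Sum ≈ -0.19950.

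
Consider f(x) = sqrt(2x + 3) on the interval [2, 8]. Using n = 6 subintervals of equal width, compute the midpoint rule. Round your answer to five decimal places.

21.43910

Δx = (8 − 2)/6 = 1.
Midpoints: 2.5, 3.5, 4.5, 5.5, 6.5, 7.5.
f(2.5) ≈ 2.82843, f(3.5) ≈ 3.16228, f(4.5) ≈ 3.46410, f(5.5) ≈ 3.74166, f(6.5) ≈ 4.00000, f(7.5) ≈ 4.24264.
Sum = Δx · [f(2.5) + f(3.5) + f(4.5) + ...].
Sum ≈ 21.43910.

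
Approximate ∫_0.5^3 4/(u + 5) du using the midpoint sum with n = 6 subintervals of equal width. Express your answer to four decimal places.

Δu = (3 − 0.5)/6 = 5/12.
Midpoints: 17/24, 1.125, 37/24, 47/24, 2.375, 67/24.
f(17/24) = 96/137, f(1.125) = 32/49, f(37/24) = 96/157, f(47/24) = 96/167, f(2.375) = 32/59, f(67/24) = 96/187.
Sum = Δu · [f(17/24) + f(1.125) + f(37/24) + ...].
Sum ≈ 1.4983.

1.4983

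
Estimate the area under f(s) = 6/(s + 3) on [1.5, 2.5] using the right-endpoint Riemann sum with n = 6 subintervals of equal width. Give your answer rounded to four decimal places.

1.1840

Δs = (2.5 − 1.5)/6 = 1/6.
Right endpoints: 5/3, 11/6, 2, 13/6, 7/3, 2.5.
f(5/3) = 9/7, f(11/6) = 36/29, f(2) = 1.2, f(13/6) = 36/31, f(7/3) = 1.125, f(2.5) = 12/11.
Sum = Δs · [f(5/3) + f(11/6) + f(2) + ...].
Sum ≈ 1.1840.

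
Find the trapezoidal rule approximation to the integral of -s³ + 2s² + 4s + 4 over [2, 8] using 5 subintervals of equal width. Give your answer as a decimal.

Δs = (8 − 2)/5 = 1.2.
f(2) = 12, f(3.2) = 4.512, f(4.4) = -24.864, f(5.6) = -86.496, f(6.8) = -190.752, f(8) = -348.
T_5 = (Δs/2)·[f(s_0) + 2f(s_1) + ... + 2f(s_{4}) + f(s_5)].
Sum = -558.72.

-558.72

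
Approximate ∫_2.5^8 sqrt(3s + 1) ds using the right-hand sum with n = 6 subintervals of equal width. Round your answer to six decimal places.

Δs = (8 − 2.5)/6 = 11/12.
Right endpoints: 41/12, 13/3, 5.25, 37/6, 85/12, 8.
f(41/12) ≈ 3.354102, f(13/3) ≈ 3.741657, f(5.25) ≈ 4.092676, f(37/6) ≈ 4.415880, f(85/12) ≈ 4.716991, f(8) ≈ 5.000000.
Sum = Δs · [f(41/12) + f(13/3) + f(5.25) + ...].
Sum ≈ 23.211198.

23.211198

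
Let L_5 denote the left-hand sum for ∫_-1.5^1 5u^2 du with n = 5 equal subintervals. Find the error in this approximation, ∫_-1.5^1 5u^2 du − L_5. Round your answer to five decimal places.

-2.08333

Exact integral: ∫_-1.5^1 f(u) du ≈ 7.2916667.
L_5 = 9.375.
Error ≈ 7.2916667 − 9.375 ≈ -2.08333.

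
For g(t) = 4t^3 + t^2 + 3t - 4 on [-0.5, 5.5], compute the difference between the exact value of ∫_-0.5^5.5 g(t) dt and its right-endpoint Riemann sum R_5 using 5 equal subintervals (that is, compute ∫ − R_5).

-473.04

Exact integral: ∫_-0.5^5.5 g(t) dt = 991.5.
R_5 = 1464.54.
Error = 991.5 − 1464.54 = -473.04.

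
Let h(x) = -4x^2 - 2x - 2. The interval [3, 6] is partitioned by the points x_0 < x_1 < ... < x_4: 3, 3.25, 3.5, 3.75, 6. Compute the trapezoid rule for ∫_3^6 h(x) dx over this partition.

Subinterval widths: 0.25, 0.25, 0.25, 2.25.
h(3) = -44, h(3.25) = -50.75, h(3.5) = -58, h(3.75) = -65.75, h(6) = -158.
On each subinterval the trapezoid contributes (Δx_i/2)·[h(x_{i-1}) + h(x_i)].
Sum = -292.625.

-292.625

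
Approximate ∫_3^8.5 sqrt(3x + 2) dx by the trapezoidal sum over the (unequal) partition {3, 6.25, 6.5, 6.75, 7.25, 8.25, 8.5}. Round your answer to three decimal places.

23.832

Subinterval widths: 3.25, 0.25, 0.25, 0.5, 1, 0.25.
f(3) ≈ 3.317, f(6.25) ≈ 4.555, f(6.5) ≈ 4.637, f(6.75) ≈ 4.717, f(7.25) ≈ 4.873, f(8.25) ≈ 5.172, f(8.5) ≈ 5.244.
On each subinterval the trapezoid contributes (Δx_i/2)·[f(x_{i-1}) + f(x_i)].
Sum ≈ 23.832.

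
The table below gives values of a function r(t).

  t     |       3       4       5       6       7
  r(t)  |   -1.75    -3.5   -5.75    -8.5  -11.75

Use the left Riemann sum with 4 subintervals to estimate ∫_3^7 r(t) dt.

Δt = 1.
Sum = 1·[(-1.75) + (-3.5) + (-5.75) + (-8.5)] = -19.5.

-19.5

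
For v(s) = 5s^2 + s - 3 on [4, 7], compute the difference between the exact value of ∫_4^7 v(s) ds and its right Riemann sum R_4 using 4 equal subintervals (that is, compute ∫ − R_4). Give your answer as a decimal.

Exact integral: ∫_4^7 v(s) ds = 472.5.
R_4 = 536.90625.
Error = 472.5 − 536.90625 = -64.40625.

-64.40625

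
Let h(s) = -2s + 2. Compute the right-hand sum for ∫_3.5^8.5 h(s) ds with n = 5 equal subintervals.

Δs = (8.5 − 3.5)/5 = 1.
Right endpoints: 4.5, 5.5, 6.5, 7.5, 8.5.
h(4.5) = -7, h(5.5) = -9, h(6.5) = -11, h(7.5) = -13, h(8.5) = -15.
Sum = Δs · [h(4.5) + h(5.5) + h(6.5) + h(7.5) + h(8.5)].
Sum = -55.

-55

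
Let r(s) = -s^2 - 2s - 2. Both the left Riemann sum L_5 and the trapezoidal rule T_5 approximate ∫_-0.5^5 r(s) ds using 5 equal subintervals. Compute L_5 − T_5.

L_5 = -58.905.
T_5 = -78.5675.
L_5 − T_5 = 19.6625.

19.6625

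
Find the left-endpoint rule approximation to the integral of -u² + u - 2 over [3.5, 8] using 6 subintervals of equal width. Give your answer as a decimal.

-122.203125

Δu = (8 − 3.5)/6 = 0.75.
Left endpoints: 3.5, 4.25, 5, 5.75, 6.5, 7.25.
f(3.5) = -10.75, f(4.25) = -15.8125, f(5) = -22, f(5.75) = -29.3125, f(6.5) = -37.75, f(7.25) = -47.3125.
Sum = Δu · [f(3.5) + f(4.25) + f(5) + ...].
Sum = -122.203125.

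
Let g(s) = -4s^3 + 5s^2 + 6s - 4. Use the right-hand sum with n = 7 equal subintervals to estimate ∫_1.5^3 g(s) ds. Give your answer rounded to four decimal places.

Δs = (3 − 1.5)/7 = 3/14.
Right endpoints: 12/7, 27/14, 15/7, 33/14, 18/7, 39/14, 3.
g(12/7) = 284/343, g(27/14) = -3463/1372, g(15/7) = -2587/343, g(33/14) = -19843/1372, g(18/7) = -8068/343, g(39/14) = -47959/1372, g(3) = -49.
Sum = Δs · [g(12/7) + g(27/14) + g(15/7) + ...].
Sum ≈ -28.1097.

-28.1097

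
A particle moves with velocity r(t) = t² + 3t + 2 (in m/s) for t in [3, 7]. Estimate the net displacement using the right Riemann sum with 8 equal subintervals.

Δt = (7 − 3)/8 = 0.5.
Right endpoints: 3.5, 4, 4.5, 5, 5.5, 6, 6.5, 7.
r(3.5) = 24.75, r(4) = 30, r(4.5) = 35.75, r(5) = 42, r(5.5) = 48.75, r(6) = 56, r(6.5) = 63.75, r(7) = 72.
Sum = Δt · [r(3.5) + r(4) + r(4.5) + ...].
Sum = 186.5.

186.5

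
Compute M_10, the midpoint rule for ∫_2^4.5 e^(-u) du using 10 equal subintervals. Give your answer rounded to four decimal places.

0.1239

Δu = (4.5 − 2)/10 = 0.25.
Midpoints: 2.125, 2.375, 2.625, 2.875, 3.125, 3.375, 3.625, 3.875, 4.125, 4.375.
f(2.125) ≈ 0.1194, f(2.375) ≈ 0.0930, f(2.625) ≈ 0.0724, f(2.875) ≈ 0.0564, f(3.125) ≈ 0.0439, f(3.375) ≈ 0.0342, f(3.625) ≈ 0.0266, f(3.875) ≈ 0.0208, f(4.125) ≈ 0.0162, f(4.375) ≈ 0.0126.
Sum = Δu · [f(2.125) + f(2.375) + f(2.625) + ...].
Sum ≈ 0.1239.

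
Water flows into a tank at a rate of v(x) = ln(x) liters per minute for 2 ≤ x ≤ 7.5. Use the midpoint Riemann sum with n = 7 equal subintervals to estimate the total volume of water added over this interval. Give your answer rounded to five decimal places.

8.23480

Δx = (7.5 − 2)/7 = 11/14.
Midpoints: 67/28, 89/28, 111/28, 4.75, 155/28, 177/28, 199/28.
v(67/28) ≈ 0.87249, v(89/28) ≈ 1.15643, v(111/28) ≈ 1.37733, v(4.75) ≈ 1.55814, v(155/28) ≈ 1.71122, v(177/28) ≈ 1.84395, v(199/28) ≈ 1.96110.
Sum = Δx · [v(67/28) + v(89/28) + v(111/28) + ...].
Sum ≈ 8.23480.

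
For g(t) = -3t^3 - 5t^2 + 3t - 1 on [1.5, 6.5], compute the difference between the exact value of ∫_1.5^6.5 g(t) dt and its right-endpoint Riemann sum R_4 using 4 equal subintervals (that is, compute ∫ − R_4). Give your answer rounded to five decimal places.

677.60417

Exact integral: ∫_1.5^6.5 g(t) dt ≈ -1732.0833333.
R_4 = -2409.6875.
Error ≈ -1732.0833333 − (-2409.6875) ≈ 677.60417.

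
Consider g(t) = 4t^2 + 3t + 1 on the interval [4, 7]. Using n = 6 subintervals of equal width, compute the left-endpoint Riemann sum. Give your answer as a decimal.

Δt = (7 − 4)/6 = 0.5.
Left endpoints: 4, 4.5, 5, 5.5, 6, 6.5.
g(4) = 77, g(4.5) = 95.5, g(5) = 116, g(5.5) = 138.5, g(6) = 163, g(6.5) = 189.5.
Sum = Δt · [g(4) + g(4.5) + g(5) + ...].
Sum = 389.75.

389.75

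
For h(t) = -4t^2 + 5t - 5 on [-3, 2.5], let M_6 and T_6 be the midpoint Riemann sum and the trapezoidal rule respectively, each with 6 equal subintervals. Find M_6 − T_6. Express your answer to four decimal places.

M_6 ≈ -89.667824.
T_6 ≈ -94.289352.
M_6 − T_6 ≈ 4.6215.

4.6215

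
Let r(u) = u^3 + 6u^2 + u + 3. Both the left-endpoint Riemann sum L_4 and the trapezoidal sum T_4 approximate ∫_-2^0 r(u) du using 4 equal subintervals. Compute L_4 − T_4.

L_4 = 19.75.
T_4 = 16.25.
L_4 − T_4 = 3.5.

3.5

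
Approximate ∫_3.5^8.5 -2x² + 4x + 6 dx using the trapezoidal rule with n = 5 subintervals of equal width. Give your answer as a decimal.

-232.5

Δx = (8.5 − 3.5)/5 = 1.
f(3.5) = -4.5, f(4.5) = -16.5, f(5.5) = -32.5, f(6.5) = -52.5, f(7.5) = -76.5, f(8.5) = -104.5.
T_5 = (Δx/2)·[f(x_0) + 2f(x_1) + ... + 2f(x_{4}) + f(x_5)].
Sum = -232.5.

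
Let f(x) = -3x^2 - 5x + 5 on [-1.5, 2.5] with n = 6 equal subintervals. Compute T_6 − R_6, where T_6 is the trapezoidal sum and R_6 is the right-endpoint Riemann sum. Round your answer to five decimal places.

10.66667

T_6 ≈ -9.8888889.
R_6 ≈ -20.5555556.
T_6 − R_6 ≈ 10.66667.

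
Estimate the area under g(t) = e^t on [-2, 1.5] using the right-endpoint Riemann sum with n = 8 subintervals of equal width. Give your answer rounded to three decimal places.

Δt = (1.5 − (-2))/8 = 0.4375.
Right endpoints: -1.5625, -1.125, -0.6875, -0.25, 0.1875, 0.625, 1.0625, 1.5.
g(-1.5625) ≈ 0.210, g(-1.125) ≈ 0.325, g(-0.6875) ≈ 0.503, g(-0.25) ≈ 0.779, g(0.1875) ≈ 1.206, g(0.625) ≈ 1.868, g(1.0625) ≈ 2.894, g(1.5) ≈ 4.482.
Sum = Δt · [g(-1.5625) + g(-1.125) + g(-0.6875) + ...].
Sum ≈ 5.366.

5.366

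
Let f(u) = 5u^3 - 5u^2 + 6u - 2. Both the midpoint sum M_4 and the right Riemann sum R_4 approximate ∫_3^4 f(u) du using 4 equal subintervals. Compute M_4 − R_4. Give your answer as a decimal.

M_4 = 175.8359375.
R_4 = 196.078125.
M_4 − R_4 = -20.2421875.

-20.2421875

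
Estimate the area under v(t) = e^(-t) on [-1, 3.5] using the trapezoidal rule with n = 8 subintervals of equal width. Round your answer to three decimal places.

2.759

Δt = (3.5 − (-1))/8 = 0.5625.
v(-1) ≈ 2.718, v(-0.4375) ≈ 1.549, v(0.125) ≈ 0.882, v(0.6875) ≈ 0.503, v(1.25) ≈ 0.287, v(1.8125) ≈ 0.163, v(2.375) ≈ 0.093, v(2.9375) ≈ 0.053, v(3.5) ≈ 0.030.
T_8 = (Δt/2)·[v(t_0) + 2v(t_1) + ... + 2v(t_{7}) + v(t_8)].
Sum ≈ 2.759.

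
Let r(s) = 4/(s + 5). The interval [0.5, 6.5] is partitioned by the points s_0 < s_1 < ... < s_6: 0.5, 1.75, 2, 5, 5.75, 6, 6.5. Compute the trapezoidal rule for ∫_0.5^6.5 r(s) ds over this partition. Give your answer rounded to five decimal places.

2.98693

Subinterval widths: 1.25, 0.25, 3, 0.75, 0.25, 0.5.
r(0.5) = 8/11, r(1.75) = 16/27, r(2) = 4/7, r(5) = 0.4, r(5.75) = 16/43, r(6) = 4/11, r(6.5) = 8/23.
On each subinterval the trapezoid contributes (Δs_i/2)·[r(s_{i-1}) + r(s_i)].
Sum ≈ 2.98693.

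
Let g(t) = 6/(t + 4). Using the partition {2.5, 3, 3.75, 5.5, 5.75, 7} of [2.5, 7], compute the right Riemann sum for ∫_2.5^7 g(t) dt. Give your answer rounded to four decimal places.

2.9501

Subinterval widths: 0.5, 0.75, 1.75, 0.25, 1.25.
Right endpoints: 3, 3.75, 5.5, 5.75, 7.
g(3) = 6/7, g(3.75) = 24/31, g(5.5) = 12/19, g(5.75) = 8/13, g(7) = 6/11.
Sum = Σ Δt_i · g(t_i).
Sum ≈ 2.9501.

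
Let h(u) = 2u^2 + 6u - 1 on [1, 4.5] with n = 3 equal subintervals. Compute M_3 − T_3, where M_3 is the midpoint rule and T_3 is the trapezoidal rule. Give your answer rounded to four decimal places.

-2.3819

M_3 ≈ 113.539352.
T_3 ≈ 115.921296.
M_3 − T_3 ≈ -2.3819.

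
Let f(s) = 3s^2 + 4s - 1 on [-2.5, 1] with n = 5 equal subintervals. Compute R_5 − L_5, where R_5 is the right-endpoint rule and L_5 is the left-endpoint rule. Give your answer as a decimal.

R_5 = 2.87.
L_5 = 4.095.
R_5 − L_5 = -1.225.

-1.225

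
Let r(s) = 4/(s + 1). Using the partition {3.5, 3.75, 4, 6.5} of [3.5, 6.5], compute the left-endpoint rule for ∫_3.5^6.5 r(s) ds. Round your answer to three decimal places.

Subinterval widths: 0.25, 0.25, 2.5.
Left endpoints: 3.5, 3.75, 4.
r(3.5) = 8/9, r(3.75) = 16/19, r(4) = 0.8.
Sum = Σ Δs_i · r(s_i).
Sum ≈ 2.433.

2.433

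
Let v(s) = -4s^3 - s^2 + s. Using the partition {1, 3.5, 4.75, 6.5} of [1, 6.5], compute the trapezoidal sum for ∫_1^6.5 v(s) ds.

-2005.1875

Subinterval widths: 2.5, 1.25, 1.75.
v(1) = -4, v(3.5) = -180.25, v(4.75) = -446.5, v(6.5) = -1134.25.
On each subinterval the trapezoid contributes (Δs_i/2)·[v(s_{i-1}) + v(s_i)].
Sum = -2005.1875.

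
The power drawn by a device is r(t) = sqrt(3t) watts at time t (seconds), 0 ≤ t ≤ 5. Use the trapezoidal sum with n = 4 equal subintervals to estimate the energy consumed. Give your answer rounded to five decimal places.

12.45712

Δt = (5 − 0)/4 = 1.25.
r(0) ≈ 0.00000, r(1.25) ≈ 1.93649, r(2.5) ≈ 2.73861, r(3.75) ≈ 3.35410, r(5) ≈ 3.87298.
T_4 = (Δt/2)·[r(t_0) + 2r(t_1) + 2r(t_2) + 2r(t_3) + r(t_4)].
Sum ≈ 12.45712.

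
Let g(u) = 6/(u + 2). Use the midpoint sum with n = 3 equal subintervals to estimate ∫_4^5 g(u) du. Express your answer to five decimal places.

Δu = (5 − 4)/3 = 1/3.
Midpoints: 25/6, 4.5, 29/6.
g(25/6) = 36/37, g(4.5) = 12/13, g(29/6) = 36/41.
Sum = Δu · [g(25/6) + g(4.5) + g(29/6)].
Sum ≈ 0.92470.

0.92470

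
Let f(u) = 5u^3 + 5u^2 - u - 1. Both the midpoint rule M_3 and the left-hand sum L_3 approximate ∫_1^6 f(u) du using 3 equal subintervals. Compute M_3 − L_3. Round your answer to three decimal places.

M_3 ≈ 1888.03241.
L_3 ≈ 1050.18519.
M_3 − L_3 ≈ 837.847.

837.847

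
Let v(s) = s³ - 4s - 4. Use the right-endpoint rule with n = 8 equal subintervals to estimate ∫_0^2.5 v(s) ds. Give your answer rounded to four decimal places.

Δs = (2.5 − 0)/8 = 0.3125.
Right endpoints: 0.3125, 0.625, 0.9375, 1.25, 1.5625, 1.875, 2.1875, 2.5.
v(0.3125) = -21379/4096, v(0.625) = -3203/512, v(0.9375) = -28369/4096, v(1.25) = -7.046875, v(1.5625) = -26359/4096, v(1.875) = -2513/512, v(2.1875) = -9349/4096, v(2.5) = 1.625.
Sum = Δs · [v(0.3125) + v(0.625) + v(0.9375) + ...].
Sum ≈ -11.7029.

-11.7029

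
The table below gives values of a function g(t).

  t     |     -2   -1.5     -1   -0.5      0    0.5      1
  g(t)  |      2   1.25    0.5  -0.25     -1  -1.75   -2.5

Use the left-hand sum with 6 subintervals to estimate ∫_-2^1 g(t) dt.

Δt = 0.5.
Sum = 0.5·[2 + 1.25 + 0.5 + (-0.25) + (-1) + (-1.75)] = 0.375.

0.375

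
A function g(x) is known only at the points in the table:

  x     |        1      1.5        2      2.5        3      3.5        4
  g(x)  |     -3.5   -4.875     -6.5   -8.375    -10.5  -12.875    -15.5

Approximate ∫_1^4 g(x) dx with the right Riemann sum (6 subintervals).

-29.3125

Δx = 0.5.
Sum = 0.5·[(-4.875) + (-6.5) + (-8.375) + (-10.5) + (-12.875) + (-15.5)] = -29.3125.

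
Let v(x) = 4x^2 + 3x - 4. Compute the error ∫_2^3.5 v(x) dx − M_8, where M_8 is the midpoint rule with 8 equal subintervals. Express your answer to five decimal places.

Exact integral: ∫_2^3.5 v(x) dx = 52.875.
M_8 ≈ 52.8574219.
Error ≈ 52.875 − 52.8574219 ≈ 0.01758.

0.01758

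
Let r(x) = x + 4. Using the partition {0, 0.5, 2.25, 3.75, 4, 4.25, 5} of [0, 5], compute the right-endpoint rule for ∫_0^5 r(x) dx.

35.625

Subinterval widths: 0.5, 1.75, 1.5, 0.25, 0.25, 0.75.
Right endpoints: 0.5, 2.25, 3.75, 4, 4.25, 5.
r(0.5) = 4.5, r(2.25) = 6.25, r(3.75) = 7.75, r(4) = 8, r(4.25) = 8.25, r(5) = 9.
Sum = Σ Δx_i · r(x_i).
Sum = 35.625.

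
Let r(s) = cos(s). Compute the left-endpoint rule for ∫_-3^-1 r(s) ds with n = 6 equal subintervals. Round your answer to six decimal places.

Δs = (-1 − (-3))/6 = 1/3.
Left endpoints: -3, -8/3, -7/3, -2, -5/3, -4/3.
r(-3) ≈ -0.989992, r(-8/3) ≈ -0.889327, r(-7/3) ≈ -0.690758, r(-2) ≈ -0.416147, r(-5/3) ≈ -0.095724, r(-4/3) ≈ 0.235238.
Sum = Δs · [r(-3) + r(-8/3) + r(-7/3) + ...].
Sum ≈ -0.948903.

-0.948903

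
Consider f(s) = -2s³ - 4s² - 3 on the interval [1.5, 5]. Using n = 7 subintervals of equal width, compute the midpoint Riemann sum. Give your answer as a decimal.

-480.921875

Δs = (5 − 1.5)/7 = 0.5.
Midpoints: 1.75, 2.25, 2.75, 3.25, 3.75, 4.25, 4.75.
f(1.75) = -25.96875, f(2.25) = -46.03125, f(2.75) = -74.84375, f(3.25) = -113.90625, f(3.75) = -164.71875, f(4.25) = -228.78125, f(4.75) = -307.59375.
Sum = Δs · [f(1.75) + f(2.25) + f(2.75) + ...].
Sum = -480.921875.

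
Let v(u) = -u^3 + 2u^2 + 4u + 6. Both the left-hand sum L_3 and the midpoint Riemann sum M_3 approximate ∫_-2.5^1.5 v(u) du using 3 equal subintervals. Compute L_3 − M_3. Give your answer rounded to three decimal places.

L_3 ≈ 48.64815.
M_3 ≈ 35.09259.
L_3 − M_3 ≈ 13.556.

13.556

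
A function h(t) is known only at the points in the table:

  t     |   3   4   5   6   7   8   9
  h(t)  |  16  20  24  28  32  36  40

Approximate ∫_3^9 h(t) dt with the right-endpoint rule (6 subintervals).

180

Δt = 1.
Sum = 1·[20 + 24 + 28 + 32 + 36 + 40] = 180.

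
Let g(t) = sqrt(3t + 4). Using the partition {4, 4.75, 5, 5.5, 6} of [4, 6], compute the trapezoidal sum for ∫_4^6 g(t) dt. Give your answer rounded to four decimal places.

8.7070

Subinterval widths: 0.75, 0.25, 0.5, 0.5.
g(4) ≈ 4.0000, g(4.75) ≈ 4.2720, g(5) ≈ 4.3589, g(5.5) ≈ 4.5277, g(6) ≈ 4.6904.
On each subinterval the trapezoid contributes (Δt_i/2)·[g(t_{i-1}) + g(t_i)].
Sum ≈ 8.7070.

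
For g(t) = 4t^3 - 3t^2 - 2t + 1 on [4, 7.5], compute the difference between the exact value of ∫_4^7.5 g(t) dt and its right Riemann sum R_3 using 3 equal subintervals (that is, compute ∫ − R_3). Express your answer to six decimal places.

Exact integral: ∫_4^7.5 g(t) dt = 2513.4375.
R_3 ≈ 3326.36111111.
Error ≈ 2513.4375 − 3326.36111111 ≈ -812.923611.

-812.923611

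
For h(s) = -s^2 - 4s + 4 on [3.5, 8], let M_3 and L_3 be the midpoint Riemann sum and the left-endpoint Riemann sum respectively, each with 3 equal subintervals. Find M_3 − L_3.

-49.78125

M_3 = -241.03125.
L_3 = -191.25.
M_3 − L_3 = -49.78125.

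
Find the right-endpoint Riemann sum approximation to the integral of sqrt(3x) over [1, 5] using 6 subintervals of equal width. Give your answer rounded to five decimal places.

Δx = (5 − 1)/6 = 2/3.
Right endpoints: 5/3, 7/3, 3, 11/3, 13/3, 5.
f(5/3) ≈ 2.23607, f(7/3) ≈ 2.64575, f(3) ≈ 3.00000, f(11/3) ≈ 3.31662, f(13/3) ≈ 3.60555, f(5) ≈ 3.87298.
Sum = Δx · [f(5/3) + f(7/3) + f(3) + ...].
Sum ≈ 12.45132.

12.45132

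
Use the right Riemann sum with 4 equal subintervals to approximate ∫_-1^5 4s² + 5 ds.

Δs = (5 − (-1))/4 = 1.5.
Right endpoints: 0.5, 2, 3.5, 5.
f(0.5) = 6, f(2) = 21, f(3.5) = 54, f(5) = 105.
Sum = Δs · [f(0.5) + f(2) + f(3.5) + f(5)].
Sum = 279.

279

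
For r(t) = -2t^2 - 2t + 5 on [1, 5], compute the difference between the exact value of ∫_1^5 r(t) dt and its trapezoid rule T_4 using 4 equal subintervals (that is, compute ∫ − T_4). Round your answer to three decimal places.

1.333

Exact integral: ∫_1^5 r(t) dt ≈ -86.66667.
T_4 = -88.
Error ≈ -86.66667 − (-88) ≈ 1.333.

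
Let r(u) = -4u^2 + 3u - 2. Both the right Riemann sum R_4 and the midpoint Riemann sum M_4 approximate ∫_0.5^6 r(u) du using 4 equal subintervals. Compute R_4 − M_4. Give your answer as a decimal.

-97.3671875

R_4 = -339.109375.
M_4 = -241.7421875.
R_4 − M_4 = -97.3671875.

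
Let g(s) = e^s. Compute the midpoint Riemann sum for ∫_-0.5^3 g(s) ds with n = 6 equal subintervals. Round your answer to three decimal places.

Δs = (3 − (-0.5))/6 = 7/12.
Midpoints: -5/24, 0.375, 23/24, 37/24, 2.125, 65/24.
g(-5/24) ≈ 0.812, g(0.375) ≈ 1.455, g(23/24) ≈ 2.607, g(37/24) ≈ 4.672, g(2.125) ≈ 8.373, g(65/24) ≈ 15.004.
Sum = Δs · [g(-5/24) + g(0.375) + g(23/24) + ...].
Sum ≈ 19.206.

19.206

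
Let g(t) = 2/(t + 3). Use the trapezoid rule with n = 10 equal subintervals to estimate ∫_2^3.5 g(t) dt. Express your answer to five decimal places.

0.52479

Δt = (3.5 − 2)/10 = 0.15.
g(2) = 0.4, g(2.15) = 40/103, g(2.3) = 20/53, g(2.45) = 40/109, g(2.6) = 5/14, g(2.75) = 8/23, g(2.9) = 20/59, g(3.05) = 40/121, g(3.2) = 10/31, g(3.35) = 40/127, g(3.5) = 4/13.
T_10 = (Δt/2)·[g(t_0) + 2g(t_1) + ... + 2g(t_{9}) + g(t_10)].
Sum ≈ 0.52479.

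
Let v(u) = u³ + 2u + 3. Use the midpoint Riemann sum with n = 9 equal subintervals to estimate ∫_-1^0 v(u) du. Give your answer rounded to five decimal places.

1.75154

Δu = (0 − (-1))/9 = 1/9.
Midpoints: -17/18, -5/6, -13/18, -11/18, -0.5, -7/18, -5/18, -1/6, -1/18.
v(-17/18) = 1567/5832, v(-5/6) = 163/216, v(-13/18) = 6875/5832, v(-11/18) = 9037/5832, v(-0.5) = 1.875, v(-7/18) = 12617/5832, v(-5/18) = 14131/5832, v(-1/6) = 575/216, v(-1/18) = 16847/5832.
Sum = Δu · [v(-17/18) + v(-5/6) + v(-13/18) + ...].
Sum ≈ 1.75154.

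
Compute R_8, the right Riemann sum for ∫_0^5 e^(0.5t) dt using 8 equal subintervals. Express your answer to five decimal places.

Δt = (5 − 0)/8 = 0.625.
Right endpoints: 0.625, 1.25, 1.875, 2.5, 3.125, 3.75, 4.375, 5.
f(0.625) ≈ 1.36684, f(1.25) ≈ 1.86825, f(1.875) ≈ 2.55359, f(2.5) ≈ 3.49034, f(3.125) ≈ 4.77073, f(3.75) ≈ 6.52082, f(4.375) ≈ 8.91290, f(5) ≈ 12.18249.
Sum = Δt · [f(0.625) + f(1.25) + f(1.875) + ...].
Sum ≈ 26.04123.

26.04123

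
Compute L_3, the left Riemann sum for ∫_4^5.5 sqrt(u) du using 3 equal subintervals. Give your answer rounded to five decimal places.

3.17869

Δu = (5.5 − 4)/3 = 0.5.
Left endpoints: 4, 4.5, 5.
f(4) ≈ 2.00000, f(4.5) ≈ 2.12132, f(5) ≈ 2.23607.
Sum = Δu · [f(4) + f(4.5) + f(5)].
Sum ≈ 3.17869.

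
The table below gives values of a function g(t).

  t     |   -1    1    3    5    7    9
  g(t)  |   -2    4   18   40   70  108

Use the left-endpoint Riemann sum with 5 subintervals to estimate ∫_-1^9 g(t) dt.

260

Δt = 2.
Sum = 2·[(-2) + 4 + 18 + 40 + 70] = 260.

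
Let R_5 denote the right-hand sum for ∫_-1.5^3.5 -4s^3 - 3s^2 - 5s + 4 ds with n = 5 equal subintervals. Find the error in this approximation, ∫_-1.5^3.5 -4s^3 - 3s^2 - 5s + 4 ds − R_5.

132.5

Exact integral: ∫_-1.5^3.5 f(s) ds = -196.25.
R_5 = -328.75.
Error = -196.25 − (-328.75) = 132.5.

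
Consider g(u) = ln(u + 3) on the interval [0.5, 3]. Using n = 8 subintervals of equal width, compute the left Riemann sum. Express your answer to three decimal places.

Δu = (3 − 0.5)/8 = 0.3125.
Left endpoints: 0.5, 0.8125, 1.125, 1.4375, 1.75, 2.0625, 2.375, 2.6875.
g(0.5) ≈ 1.253, g(0.8125) ≈ 1.338, g(1.125) ≈ 1.417, g(1.4375) ≈ 1.490, g(1.75) ≈ 1.558, g(2.0625) ≈ 1.622, g(2.375) ≈ 1.682, g(2.6875) ≈ 1.738.
Sum = Δu · [g(0.5) + g(0.8125) + g(1.125) + ...].
Sum ≈ 3.781.

3.781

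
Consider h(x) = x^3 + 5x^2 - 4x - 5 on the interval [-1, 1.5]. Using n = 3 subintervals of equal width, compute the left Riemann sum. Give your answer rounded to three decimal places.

Δx = (1.5 − (-1))/3 = 5/6.
Left endpoints: -1, -1/6, 2/3.
h(-1) = 3, h(-1/6) = -907/216, h(2/3) = -139/27.
Sum = Δx · [h(-1) + h(-1/6) + h(2/3)].
Sum ≈ -5.289.

-5.289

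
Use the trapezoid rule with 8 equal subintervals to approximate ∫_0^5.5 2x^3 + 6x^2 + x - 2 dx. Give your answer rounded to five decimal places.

Δx = (5.5 − 0)/8 = 0.6875.
f(0) = -2, f(0.6875) = 4451/2048, f(1.375) = 15.91796875, f(2.0625) = 88337/2048, f(2.75) = 87.71875, f(3.4375) = 314519/2048, f(4.125) = 244.59765625, f(4.8125) = 746885/2048, f(5.5) = 517.75.
T_8 = (Δx/2)·[f(x_0) + 2f(x_1) + ... + 2f(x_{7}) + f(x_8)].
Sum ≈ 804.15479.

804.15479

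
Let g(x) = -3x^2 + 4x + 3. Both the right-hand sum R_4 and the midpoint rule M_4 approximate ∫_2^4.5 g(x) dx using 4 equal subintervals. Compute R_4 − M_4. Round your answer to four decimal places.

-12.8418

R_4 = -55.72265625.
M_4 ≈ -42.880859.
R_4 − M_4 ≈ -12.8418.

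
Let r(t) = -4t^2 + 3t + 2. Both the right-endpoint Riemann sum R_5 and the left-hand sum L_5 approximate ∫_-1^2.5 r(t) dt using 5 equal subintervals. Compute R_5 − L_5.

-7.35

R_5 = -12.11.
L_5 = -4.76.
R_5 − L_5 = -7.35.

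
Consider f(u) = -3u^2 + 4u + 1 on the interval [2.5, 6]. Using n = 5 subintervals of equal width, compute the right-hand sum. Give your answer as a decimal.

Δu = (6 − 2.5)/5 = 0.7.
Right endpoints: 3.2, 3.9, 4.6, 5.3, 6.
f(3.2) = -16.92, f(3.9) = -29.03, f(4.6) = -44.08, f(5.3) = -62.07, f(6) = -83.
Sum = Δu · [f(3.2) + f(3.9) + f(4.6) + f(5.3) + f(6)].
Sum = -164.57.

-164.57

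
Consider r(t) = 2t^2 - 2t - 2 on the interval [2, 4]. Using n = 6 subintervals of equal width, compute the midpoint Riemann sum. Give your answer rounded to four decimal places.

21.2963

Δt = (4 − 2)/6 = 1/3.
Midpoints: 13/6, 2.5, 17/6, 19/6, 3.5, 23/6.
r(13/6) = 55/18, r(2.5) = 5.5, r(17/6) = 151/18, r(19/6) = 211/18, r(3.5) = 15.5, r(23/6) = 355/18.
Sum = Δt · [r(13/6) + r(2.5) + r(17/6) + ...].
Sum ≈ 21.2963.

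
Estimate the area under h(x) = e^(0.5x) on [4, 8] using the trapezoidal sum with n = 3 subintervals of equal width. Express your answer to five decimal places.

Δx = (8 − 4)/3 = 4/3.
h(4) ≈ 7.38906, h(16/3) ≈ 14.39192, h(20/3) ≈ 28.03162, h(8) ≈ 54.59815.
T_3 = (Δx/2)·[h(x_0) + 2h(x_1) + 2h(x_2) + h(x_3)].
Sum ≈ 97.88953.

97.88953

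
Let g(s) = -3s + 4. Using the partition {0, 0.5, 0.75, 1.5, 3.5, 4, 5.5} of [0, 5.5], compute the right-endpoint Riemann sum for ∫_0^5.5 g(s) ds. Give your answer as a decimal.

-34.4375

Subinterval widths: 0.5, 0.25, 0.75, 2, 0.5, 1.5.
Right endpoints: 0.5, 0.75, 1.5, 3.5, 4, 5.5.
g(0.5) = 2.5, g(0.75) = 1.75, g(1.5) = -0.5, g(3.5) = -6.5, g(4) = -8, g(5.5) = -12.5.
Sum = Σ Δs_i · g(s_i).
Sum = -34.4375.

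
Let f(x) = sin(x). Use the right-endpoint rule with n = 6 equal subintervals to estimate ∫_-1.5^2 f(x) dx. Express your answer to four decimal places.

1.0291

Δx = (2 − (-1.5))/6 = 7/12.
Right endpoints: -11/12, -1/3, 0.25, 5/6, 17/12, 2.
f(-11/12) ≈ -0.7936, f(-1/3) ≈ -0.3272, f(0.25) ≈ 0.2474, f(5/6) ≈ 0.7402, f(17/12) ≈ 0.9881, f(2) ≈ 0.9093.
Sum = Δx · [f(-11/12) + f(-1/3) + f(0.25) + ...].
Sum ≈ 1.0291.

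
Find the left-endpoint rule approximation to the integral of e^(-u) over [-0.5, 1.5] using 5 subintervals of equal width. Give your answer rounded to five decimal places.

Δu = (1.5 − (-0.5))/5 = 0.4.
Left endpoints: -0.5, -0.1, 0.3, 0.7, 1.1.
f(-0.5) ≈ 1.64872, f(-0.1) ≈ 1.10517, f(0.3) ≈ 0.74082, f(0.7) ≈ 0.49659, f(1.1) ≈ 0.33287.
Sum = Δu · [f(-0.5) + f(-0.1) + f(0.3) + f(0.7) + f(1.1)].
Sum ≈ 1.72967.

1.72967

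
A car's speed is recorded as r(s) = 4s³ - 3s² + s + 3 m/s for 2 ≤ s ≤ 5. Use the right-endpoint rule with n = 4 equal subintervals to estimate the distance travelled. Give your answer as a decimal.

675.46875

Δs = (5 − 2)/4 = 0.75.
Right endpoints: 2.75, 3.5, 4.25, 5.
r(2.75) = 66.25, r(3.5) = 141.25, r(4.25) = 260.125, r(5) = 433.
Sum = Δs · [r(2.75) + r(3.5) + r(4.25) + r(5)].
Sum = 675.46875.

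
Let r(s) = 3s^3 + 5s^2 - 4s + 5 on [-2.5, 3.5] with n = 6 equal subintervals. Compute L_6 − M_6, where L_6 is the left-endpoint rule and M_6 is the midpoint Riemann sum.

L_6 = 117.5.
M_6 = 194.
L_6 − M_6 = -76.5.

-76.5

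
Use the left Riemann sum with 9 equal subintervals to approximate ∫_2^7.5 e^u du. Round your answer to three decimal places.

1306.147

Δu = (7.5 − 2)/9 = 11/18.
Left endpoints: 2, 47/18, 29/9, 23/6, 40/9, 91/18, 17/3, 113/18, 62/9.
f(2) ≈ 7.389, f(47/18) ≈ 13.614, f(29/9) ≈ 25.084, f(23/6) ≈ 46.216, f(40/9) ≈ 85.153, f(91/18) ≈ 156.892, f(17/3) ≈ 289.069, f(113/18) ≈ 532.604, f(62/9) ≈ 981.310.
Sum = Δu · [f(2) + f(47/18) + f(29/9) + ...].
Sum ≈ 1306.147.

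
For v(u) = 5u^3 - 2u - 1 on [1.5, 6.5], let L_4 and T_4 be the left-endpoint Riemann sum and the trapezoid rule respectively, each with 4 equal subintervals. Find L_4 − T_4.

-841.40625

L_4 = 1416.71875.
T_4 = 2258.125.
L_4 − T_4 = -841.40625.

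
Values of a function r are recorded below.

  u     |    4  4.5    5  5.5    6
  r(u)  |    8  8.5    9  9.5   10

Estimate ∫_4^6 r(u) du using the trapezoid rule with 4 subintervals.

Δu = 0.5.
T_4 = (0.5/2)·[8 + 2·8.5 + 2·9 + 2·9.5 + 10] = 18.

18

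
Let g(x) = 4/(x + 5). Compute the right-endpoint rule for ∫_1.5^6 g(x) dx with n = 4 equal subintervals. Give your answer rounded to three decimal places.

Δx = (6 − 1.5)/4 = 1.125.
Right endpoints: 2.625, 3.75, 4.875, 6.
g(2.625) = 32/61, g(3.75) = 16/35, g(4.875) = 32/79, g(6) = 4/11.
Sum = Δx · [g(2.625) + g(3.75) + g(4.875) + g(6)].
Sum ≈ 1.969.

1.969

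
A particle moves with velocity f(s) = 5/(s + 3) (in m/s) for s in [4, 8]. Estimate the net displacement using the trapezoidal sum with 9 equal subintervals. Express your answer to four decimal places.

2.2609

Δs = (8 − 4)/9 = 4/9.
f(4) = 5/7, f(40/9) = 45/67, f(44/9) = 45/71, f(16/3) = 0.6, f(52/9) = 45/79, f(56/9) = 45/83, f(20/3) = 15/29, f(64/9) = 45/91, f(68/9) = 9/19, f(8) = 5/11.
T_9 = (Δs/2)·[f(s_0) + 2f(s_1) + ... + 2f(s_{8}) + f(s_9)].
Sum ≈ 2.2609.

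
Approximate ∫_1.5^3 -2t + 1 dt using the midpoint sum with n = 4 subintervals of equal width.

-5.25

Δt = (3 − 1.5)/4 = 0.375.
Midpoints: 1.6875, 2.0625, 2.4375, 2.8125.
f(1.6875) = -2.375, f(2.0625) = -3.125, f(2.4375) = -3.875, f(2.8125) = -4.625.
Sum = Δt · [f(1.6875) + f(2.0625) + f(2.4375) + f(2.8125)].
Sum = -5.25.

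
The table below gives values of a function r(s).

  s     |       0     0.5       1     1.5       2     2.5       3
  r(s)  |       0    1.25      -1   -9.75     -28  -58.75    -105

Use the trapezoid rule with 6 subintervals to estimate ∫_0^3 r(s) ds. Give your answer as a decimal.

-74.375

Δs = 0.5.
T_6 = (0.5/2)·[0 + 2·1.25 + 2·(-1) + 2·(-9.75) + 2·(-28) + 2·(-58.75) + (-105)] = -74.375.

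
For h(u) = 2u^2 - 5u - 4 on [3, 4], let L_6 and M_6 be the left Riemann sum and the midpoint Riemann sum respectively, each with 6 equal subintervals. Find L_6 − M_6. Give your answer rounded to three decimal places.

-0.736

L_6 ≈ 2.42593.
M_6 ≈ 3.16204.
L_6 − M_6 ≈ -0.736.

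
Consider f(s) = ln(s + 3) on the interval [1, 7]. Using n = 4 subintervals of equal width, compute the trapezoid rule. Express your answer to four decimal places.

11.4527

Δs = (7 − 1)/4 = 1.5.
f(1) ≈ 1.3863, f(2.5) ≈ 1.7047, f(4) ≈ 1.9459, f(5.5) ≈ 2.1401, f(7) ≈ 2.3026.
T_4 = (Δs/2)·[f(s_0) + 2f(s_1) + 2f(s_2) + 2f(s_3) + f(s_4)].
Sum ≈ 11.4527.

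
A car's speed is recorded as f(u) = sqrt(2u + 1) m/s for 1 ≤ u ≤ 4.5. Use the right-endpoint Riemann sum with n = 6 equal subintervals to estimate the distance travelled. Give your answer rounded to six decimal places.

Δu = (4.5 − 1)/6 = 7/12.
Right endpoints: 19/12, 13/6, 2.75, 10/3, 47/12, 4.5.
f(19/12) ≈ 2.041241, f(13/6) ≈ 2.309401, f(2.75) ≈ 2.549510, f(10/3) ≈ 2.768875, f(47/12) ≈ 2.972092, f(4.5) ≈ 3.162278.
Sum = Δu · [f(19/12) + f(13/6) + f(2.75) + ...].
Sum ≈ 9.218648.

9.218648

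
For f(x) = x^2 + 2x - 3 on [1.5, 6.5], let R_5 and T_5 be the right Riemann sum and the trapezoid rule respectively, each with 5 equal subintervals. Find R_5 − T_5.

R_5 = 141.25.
T_5 = 116.25.
R_5 − T_5 = 25.

25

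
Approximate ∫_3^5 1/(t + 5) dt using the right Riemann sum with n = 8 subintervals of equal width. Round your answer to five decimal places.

0.22005

Δt = (5 − 3)/8 = 0.25.
Right endpoints: 3.25, 3.5, 3.75, 4, 4.25, 4.5, 4.75, 5.
f(3.25) = 4/33, f(3.5) = 2/17, f(3.75) = 4/35, f(4) = 1/9, f(4.25) = 4/37, f(4.5) = 2/19, f(4.75) = 4/39, f(5) = 0.1.
Sum = Δt · [f(3.25) + f(3.5) + f(3.75) + ...].
Sum ≈ 0.22005.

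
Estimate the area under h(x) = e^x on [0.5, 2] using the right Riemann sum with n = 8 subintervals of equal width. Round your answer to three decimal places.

6.295

Δx = (2 − 0.5)/8 = 0.1875.
Right endpoints: 0.6875, 0.875, 1.0625, 1.25, 1.4375, 1.625, 1.8125, 2.
h(0.6875) ≈ 1.989, h(0.875) ≈ 2.399, h(1.0625) ≈ 2.894, h(1.25) ≈ 3.490, h(1.4375) ≈ 4.210, h(1.625) ≈ 5.078, h(1.8125) ≈ 6.126, h(2) ≈ 7.389.
Sum = Δx · [h(0.6875) + h(0.875) + h(1.0625) + ...].
Sum ≈ 6.295.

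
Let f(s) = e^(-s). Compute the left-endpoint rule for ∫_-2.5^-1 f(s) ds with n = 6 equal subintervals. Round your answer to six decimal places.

Δs = (-1 − (-2.5))/6 = 0.25.
Left endpoints: -2.5, -2.25, -2, -1.75, -1.5, -1.25.
f(-2.5) ≈ 12.182494, f(-2.25) ≈ 9.487736, f(-2) ≈ 7.389056, f(-1.75) ≈ 5.754603, f(-1.5) ≈ 4.481689, f(-1.25) ≈ 3.490343.
Sum = Δs · [f(-2.5) + f(-2.25) + f(-2) + ...].
Sum ≈ 10.696480.

10.696480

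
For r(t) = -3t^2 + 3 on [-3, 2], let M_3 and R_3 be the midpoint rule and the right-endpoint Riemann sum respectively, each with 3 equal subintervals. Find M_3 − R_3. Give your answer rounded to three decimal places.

-2.083

M_3 ≈ -16.52778.
R_3 ≈ -14.44444.
M_3 − R_3 ≈ -2.083.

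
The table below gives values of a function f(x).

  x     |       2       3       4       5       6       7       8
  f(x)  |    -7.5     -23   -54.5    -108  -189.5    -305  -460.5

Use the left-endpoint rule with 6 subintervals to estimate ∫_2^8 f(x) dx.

Δx = 1.
Sum = 1·[(-7.5) + (-23) + (-54.5) + (-108) + (-189.5) + (-305)] = -687.5.

-687.5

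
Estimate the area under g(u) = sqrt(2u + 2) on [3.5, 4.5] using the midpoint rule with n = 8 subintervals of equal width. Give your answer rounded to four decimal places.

3.1610

Δu = (4.5 − 3.5)/8 = 0.125.
Midpoints: 3.5625, 3.6875, 3.8125, 3.9375, 4.0625, 4.1875, 4.3125, 4.4375.
g(3.5625) ≈ 3.0208, g(3.6875) ≈ 3.0619, g(3.8125) ≈ 3.1024, g(3.9375) ≈ 3.1425, g(4.0625) ≈ 3.1820, g(4.1875) ≈ 3.2210, g(4.3125) ≈ 3.2596, g(4.4375) ≈ 3.2977.
Sum = Δu · [g(3.5625) + g(3.6875) + g(3.8125) + ...].
Sum ≈ 3.1610.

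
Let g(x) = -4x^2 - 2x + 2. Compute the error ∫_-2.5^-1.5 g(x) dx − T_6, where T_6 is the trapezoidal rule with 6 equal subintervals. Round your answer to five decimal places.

0.01852

Exact integral: ∫_-2.5^-1.5 g(x) dx ≈ -10.3333333.
T_6 ≈ -10.3518519.
Error ≈ -10.3333333 − (-10.3518519) ≈ 0.01852.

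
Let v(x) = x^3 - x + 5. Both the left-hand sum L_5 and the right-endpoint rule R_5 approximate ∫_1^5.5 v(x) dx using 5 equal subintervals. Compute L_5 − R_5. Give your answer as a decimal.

-144.7875

L_5 = 169.92.
R_5 = 314.7075.
L_5 − R_5 = -144.7875.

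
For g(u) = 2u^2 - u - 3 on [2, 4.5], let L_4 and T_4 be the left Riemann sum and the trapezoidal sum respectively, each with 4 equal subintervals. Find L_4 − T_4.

L_4 = 30.7421875.
T_4 = 40.1171875.
L_4 − T_4 = -9.375.

-9.375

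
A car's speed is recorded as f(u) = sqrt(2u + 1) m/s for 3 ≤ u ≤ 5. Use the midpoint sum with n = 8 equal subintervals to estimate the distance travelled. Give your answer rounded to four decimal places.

5.9877

Δu = (5 − 3)/8 = 0.25.
Midpoints: 3.125, 3.375, 3.625, 3.875, 4.125, 4.375, 4.625, 4.875.
f(3.125) ≈ 2.6926, f(3.375) ≈ 2.7839, f(3.625) ≈ 2.8723, f(3.875) ≈ 2.9580, f(4.125) ≈ 3.0414, f(4.375) ≈ 3.1225, f(4.625) ≈ 3.2016, f(4.875) ≈ 3.2787.
Sum = Δu · [f(3.125) + f(3.375) + f(3.625) + ...].
Sum ≈ 5.9877.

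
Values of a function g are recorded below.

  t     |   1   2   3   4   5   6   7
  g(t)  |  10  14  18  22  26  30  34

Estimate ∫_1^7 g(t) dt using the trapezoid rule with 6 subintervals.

Δt = 1.
T_6 = (1/2)·[10 + 2·14 + 2·18 + 2·22 + 2·26 + 2·30 + 34] = 132.

132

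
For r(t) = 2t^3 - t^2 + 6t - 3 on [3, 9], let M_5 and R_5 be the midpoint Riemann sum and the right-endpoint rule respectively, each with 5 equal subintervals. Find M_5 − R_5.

M_5 = 3178.8.
R_5 = 4075.2.
M_5 − R_5 = -896.4.

-896.4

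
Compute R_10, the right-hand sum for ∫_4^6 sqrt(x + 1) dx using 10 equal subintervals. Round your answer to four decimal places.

4.9341

Δx = (6 − 4)/10 = 0.2.
Right endpoints: 4.2, 4.4, 4.6, 4.8, 5, 5.2, 5.4, 5.6, 5.8, 6.
f(4.2) ≈ 2.2804, f(4.4) ≈ 2.3238, f(4.6) ≈ 2.3664, f(4.8) ≈ 2.4083, f(5) ≈ 2.4495, f(5.2) ≈ 2.4900, f(5.4) ≈ 2.5298, f(5.6) ≈ 2.5690, f(5.8) ≈ 2.6077, f(6) ≈ 2.6458.
Sum = Δx · [f(4.2) + f(4.4) + f(4.6) + ...].
Sum ≈ 4.9341.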